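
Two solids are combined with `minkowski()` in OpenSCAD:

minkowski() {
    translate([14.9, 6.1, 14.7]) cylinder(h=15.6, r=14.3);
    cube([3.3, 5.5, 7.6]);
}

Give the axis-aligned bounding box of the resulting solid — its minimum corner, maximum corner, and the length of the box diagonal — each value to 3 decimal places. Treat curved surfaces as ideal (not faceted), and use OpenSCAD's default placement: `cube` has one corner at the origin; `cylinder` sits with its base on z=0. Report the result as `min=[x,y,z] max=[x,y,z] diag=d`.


min=[0.600,-8.200,14.700] max=[32.500,25.900,37.900] diag=52.141

A = translate([14.9, 6.1, 14.7]) cylinder(h=15.6, r=14.3) → bbox [0.6,-8.2,14.7] .. [29.2,20.4,30.3]
B = cube([3.3, 5.5, 7.6]) → bbox [0,0,0] .. [3.3,5.5,7.6]
lo = A.lo+B.lo = [0.6+0, -8.2+0, 14.7+0] = [0.600,-8.200,14.700]
hi = A.hi+B.hi = [29.2+3.3, 20.4+5.5, 30.3+7.6] = [32.500,25.900,37.900]
diag = √(31.9²+34.1²+23.2²) = √2718.66 = 52.141


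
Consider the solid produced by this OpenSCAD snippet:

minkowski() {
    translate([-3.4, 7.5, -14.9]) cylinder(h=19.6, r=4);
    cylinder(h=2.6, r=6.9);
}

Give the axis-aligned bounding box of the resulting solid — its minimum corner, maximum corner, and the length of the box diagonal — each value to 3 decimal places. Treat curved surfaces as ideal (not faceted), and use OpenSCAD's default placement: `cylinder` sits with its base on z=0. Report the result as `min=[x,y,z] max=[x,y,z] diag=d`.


A = translate([-3.4, 7.5, -14.9]) cylinder(h=19.6, r=4) → bbox [-7.4,3.5,-14.9] .. [0.6,11.5,4.7]
B = cylinder(h=2.6, r=6.9) → bbox [-6.9,-6.9,0] .. [6.9,6.9,2.6]
lo = A.lo+B.lo = [-7.4-6.9, 3.5-6.9, -14.9+0] = [-14.300,-3.400,-14.900]
hi = A.hi+B.hi = [0.6+6.9, 11.5+6.9, 4.7+2.6] = [7.500,18.400,7.300]
diag = √(21.8²+21.8²+22.2²) = √1443.32 = 37.991

min=[-14.300,-3.400,-14.900] max=[7.500,18.400,7.300] diag=37.991


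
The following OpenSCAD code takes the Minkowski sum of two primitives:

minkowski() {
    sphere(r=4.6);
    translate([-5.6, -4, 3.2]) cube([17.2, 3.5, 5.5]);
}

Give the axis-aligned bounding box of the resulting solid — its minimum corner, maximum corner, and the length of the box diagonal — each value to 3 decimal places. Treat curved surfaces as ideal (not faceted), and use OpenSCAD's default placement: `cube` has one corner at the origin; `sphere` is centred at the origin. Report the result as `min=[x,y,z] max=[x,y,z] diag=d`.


A = translate([-5.6, -4, 3.2]) cube([17.2, 3.5, 5.5]) → bbox [-5.6,-4,3.2] .. [11.6,-0.5,8.7]
B = sphere(r=4.6) → bbox [-4.6,-4.6,-4.6] .. [4.6,4.6,4.6]
lo = A.lo+B.lo = [-5.6-4.6, -4-4.6, 3.2-4.6] = [-10.200,-8.600,-1.400]
hi = A.hi+B.hi = [11.6+4.6, -0.5+4.6, 8.7+4.6] = [16.200,4.100,13.300]
diag = √(26.4²+12.7²+14.7²) = √1074.34 = 32.777

min=[-10.200,-8.600,-1.400] max=[16.200,4.100,13.300] diag=32.777


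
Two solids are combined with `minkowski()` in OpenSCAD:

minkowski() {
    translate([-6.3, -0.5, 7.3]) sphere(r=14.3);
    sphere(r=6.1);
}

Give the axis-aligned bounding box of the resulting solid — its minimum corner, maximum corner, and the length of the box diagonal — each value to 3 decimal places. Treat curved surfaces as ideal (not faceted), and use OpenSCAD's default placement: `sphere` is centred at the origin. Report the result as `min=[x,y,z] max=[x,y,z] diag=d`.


A = translate([-6.3, -0.5, 7.3]) sphere(r=14.3) → bbox [-20.6,-14.8,-7] .. [8,13.8,21.6]
B = sphere(r=6.1) → bbox [-6.1,-6.1,-6.1] .. [6.1,6.1,6.1]
lo = A.lo+B.lo = [-20.6-6.1, -14.8-6.1, -7-6.1] = [-26.700,-20.900,-13.100]
hi = A.hi+B.hi = [8+6.1, 13.8+6.1, 21.6+6.1] = [14.100,19.900,27.700]
diag = √(40.8²+40.8²+40.8²) = √4993.92 = 70.668

min=[-26.700,-20.900,-13.100] max=[14.100,19.900,27.700] diag=70.668


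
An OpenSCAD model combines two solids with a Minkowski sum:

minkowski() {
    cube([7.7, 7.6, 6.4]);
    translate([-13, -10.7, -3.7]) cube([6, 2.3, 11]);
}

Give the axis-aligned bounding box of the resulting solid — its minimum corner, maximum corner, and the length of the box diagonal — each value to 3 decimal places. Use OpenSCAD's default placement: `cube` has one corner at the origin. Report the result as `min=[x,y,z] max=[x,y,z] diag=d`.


A = translate([-13, -10.7, -3.7]) cube([6, 2.3, 11]) → bbox [-13,-10.7,-3.7] .. [-7,-8.4,7.3]
B = cube([7.7, 7.6, 6.4]) → bbox [0,0,0] .. [7.7,7.6,6.4]
lo = A.lo+B.lo = [-13+0, -10.7+0, -3.7+0] = [-13.000,-10.700,-3.700]
hi = A.hi+B.hi = [-7+7.7, -8.4+7.6, 7.3+6.4] = [0.700,-0.800,13.700]
diag = √(13.7²+9.9²+17.4²) = √588.46 = 24.258

min=[-13.000,-10.700,-3.700] max=[0.700,-0.800,13.700] diag=24.258


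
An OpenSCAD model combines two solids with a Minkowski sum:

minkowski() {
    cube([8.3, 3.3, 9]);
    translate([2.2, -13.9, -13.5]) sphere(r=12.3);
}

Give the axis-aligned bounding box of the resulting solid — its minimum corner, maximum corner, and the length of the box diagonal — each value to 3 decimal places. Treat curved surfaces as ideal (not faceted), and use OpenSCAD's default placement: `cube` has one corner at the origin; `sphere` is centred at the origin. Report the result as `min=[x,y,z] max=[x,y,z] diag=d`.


min=[-10.100,-26.200,-25.800] max=[22.800,1.700,7.800] diag=54.679

A = translate([2.2, -13.9, -13.5]) sphere(r=12.3) → bbox [-10.1,-26.2,-25.8] .. [14.5,-1.6,-1.2]
B = cube([8.3, 3.3, 9]) → bbox [0,0,0] .. [8.3,3.3,9]
lo = A.lo+B.lo = [-10.1+0, -26.2+0, -25.8+0] = [-10.100,-26.200,-25.800]
hi = A.hi+B.hi = [14.5+8.3, -1.6+3.3, -1.2+9] = [22.800,1.700,7.800]
diag = √(32.9²+27.9²+33.6²) = √2989.78 = 54.679


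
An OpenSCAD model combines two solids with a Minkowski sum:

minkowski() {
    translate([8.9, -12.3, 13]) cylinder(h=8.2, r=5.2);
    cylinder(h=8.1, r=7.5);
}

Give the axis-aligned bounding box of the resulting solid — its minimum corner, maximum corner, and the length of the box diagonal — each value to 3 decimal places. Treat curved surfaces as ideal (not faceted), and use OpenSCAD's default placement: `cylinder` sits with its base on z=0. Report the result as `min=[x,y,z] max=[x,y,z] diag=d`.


min=[-3.800,-25.000,13.000] max=[21.600,0.400,29.300] diag=39.446

A = translate([8.9, -12.3, 13]) cylinder(h=8.2, r=5.2) → bbox [3.7,-17.5,13] .. [14.1,-7.1,21.2]
B = cylinder(h=8.1, r=7.5) → bbox [-7.5,-7.5,0] .. [7.5,7.5,8.1]
lo = A.lo+B.lo = [3.7-7.5, -17.5-7.5, 13+0] = [-3.800,-25.000,13.000]
hi = A.hi+B.hi = [14.1+7.5, -7.1+7.5, 21.2+8.1] = [21.600,0.400,29.300]
diag = √(25.4²+25.4²+16.3²) = √1556.01 = 39.446


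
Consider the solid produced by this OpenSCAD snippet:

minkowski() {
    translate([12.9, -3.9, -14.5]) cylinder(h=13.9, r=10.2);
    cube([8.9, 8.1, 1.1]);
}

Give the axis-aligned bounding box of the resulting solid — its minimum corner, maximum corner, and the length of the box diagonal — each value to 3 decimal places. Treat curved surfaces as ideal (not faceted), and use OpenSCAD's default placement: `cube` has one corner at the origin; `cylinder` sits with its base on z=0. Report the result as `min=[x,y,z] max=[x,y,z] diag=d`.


A = translate([12.9, -3.9, -14.5]) cylinder(h=13.9, r=10.2) → bbox [2.7,-14.1,-14.5] .. [23.1,6.3,-0.6]
B = cube([8.9, 8.1, 1.1]) → bbox [0,0,0] .. [8.9,8.1,1.1]
lo = A.lo+B.lo = [2.7+0, -14.1+0, -14.5+0] = [2.700,-14.100,-14.500]
hi = A.hi+B.hi = [23.1+8.9, 6.3+8.1, -0.6+1.1] = [32.000,14.400,0.500]
diag = √(29.3²+28.5²+15²) = √1895.74 = 43.540

min=[2.700,-14.100,-14.500] max=[32.000,14.400,0.500] diag=43.540


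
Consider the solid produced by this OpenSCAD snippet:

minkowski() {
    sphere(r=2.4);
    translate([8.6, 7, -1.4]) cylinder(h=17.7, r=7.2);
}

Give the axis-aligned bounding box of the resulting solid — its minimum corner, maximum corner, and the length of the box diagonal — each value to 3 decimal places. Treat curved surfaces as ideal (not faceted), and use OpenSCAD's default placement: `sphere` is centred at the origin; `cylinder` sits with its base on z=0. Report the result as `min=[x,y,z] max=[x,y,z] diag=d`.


A = translate([8.6, 7, -1.4]) cylinder(h=17.7, r=7.2) → bbox [1.4,-0.2,-1.4] .. [15.8,14.2,16.3]
B = sphere(r=2.4) → bbox [-2.4,-2.4,-2.4] .. [2.4,2.4,2.4]
lo = A.lo+B.lo = [1.4-2.4, -0.2-2.4, -1.4-2.4] = [-1.000,-2.600,-3.800]
hi = A.hi+B.hi = [15.8+2.4, 14.2+2.4, 16.3+2.4] = [18.200,16.600,18.700]
diag = √(19.2²+19.2²+22.5²) = √1243.53 = 35.264

min=[-1.000,-2.600,-3.800] max=[18.200,16.600,18.700] diag=35.264


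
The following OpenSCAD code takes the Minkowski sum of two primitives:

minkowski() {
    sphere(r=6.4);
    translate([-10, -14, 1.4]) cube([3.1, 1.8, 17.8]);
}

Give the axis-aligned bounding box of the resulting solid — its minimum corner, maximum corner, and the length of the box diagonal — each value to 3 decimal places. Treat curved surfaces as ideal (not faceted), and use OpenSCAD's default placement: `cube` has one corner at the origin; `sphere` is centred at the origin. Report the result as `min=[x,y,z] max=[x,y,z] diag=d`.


min=[-16.400,-20.400,-5.000] max=[-0.500,-5.800,25.600] diag=37.448

A = translate([-10, -14, 1.4]) cube([3.1, 1.8, 17.8]) → bbox [-10,-14,1.4] .. [-6.9,-12.2,19.2]
B = sphere(r=6.4) → bbox [-6.4,-6.4,-6.4] .. [6.4,6.4,6.4]
lo = A.lo+B.lo = [-10-6.4, -14-6.4, 1.4-6.4] = [-16.400,-20.400,-5.000]
hi = A.hi+B.hi = [-6.9+6.4, -12.2+6.4, 19.2+6.4] = [-0.500,-5.800,25.600]
diag = √(15.9²+14.6²+30.6²) = √1402.33 = 37.448


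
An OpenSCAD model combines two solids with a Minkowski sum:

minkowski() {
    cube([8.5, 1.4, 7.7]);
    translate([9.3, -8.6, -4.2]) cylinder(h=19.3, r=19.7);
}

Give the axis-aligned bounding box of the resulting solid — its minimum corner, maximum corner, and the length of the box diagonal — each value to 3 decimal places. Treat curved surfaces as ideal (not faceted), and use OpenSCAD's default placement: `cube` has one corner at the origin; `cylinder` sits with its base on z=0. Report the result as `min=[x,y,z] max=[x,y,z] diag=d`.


min=[-10.400,-28.300,-4.200] max=[37.500,12.500,22.800] diag=68.469

A = translate([9.3, -8.6, -4.2]) cylinder(h=19.3, r=19.7) → bbox [-10.4,-28.3,-4.2] .. [29,11.1,15.1]
B = cube([8.5, 1.4, 7.7]) → bbox [0,0,0] .. [8.5,1.4,7.7]
lo = A.lo+B.lo = [-10.4+0, -28.3+0, -4.2+0] = [-10.400,-28.300,-4.200]
hi = A.hi+B.hi = [29+8.5, 11.1+1.4, 15.1+7.7] = [37.500,12.500,22.800]
diag = √(47.9²+40.8²+27²) = √4688.05 = 68.469


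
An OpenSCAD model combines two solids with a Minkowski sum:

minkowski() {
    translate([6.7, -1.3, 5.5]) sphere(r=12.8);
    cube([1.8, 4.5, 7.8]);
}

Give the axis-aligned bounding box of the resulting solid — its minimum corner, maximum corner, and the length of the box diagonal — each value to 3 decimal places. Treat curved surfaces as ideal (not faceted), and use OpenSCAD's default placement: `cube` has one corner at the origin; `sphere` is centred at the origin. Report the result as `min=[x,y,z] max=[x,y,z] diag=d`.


min=[-6.100,-14.100,-7.300] max=[21.300,16.000,26.100] diag=52.653

A = translate([6.7, -1.3, 5.5]) sphere(r=12.8) → bbox [-6.1,-14.1,-7.3] .. [19.5,11.5,18.3]
B = cube([1.8, 4.5, 7.8]) → bbox [0,0,0] .. [1.8,4.5,7.8]
lo = A.lo+B.lo = [-6.1+0, -14.1+0, -7.3+0] = [-6.100,-14.100,-7.300]
hi = A.hi+B.hi = [19.5+1.8, 11.5+4.5, 18.3+7.8] = [21.300,16.000,26.100]
diag = √(27.4²+30.1²+33.4²) = √2772.33 = 52.653


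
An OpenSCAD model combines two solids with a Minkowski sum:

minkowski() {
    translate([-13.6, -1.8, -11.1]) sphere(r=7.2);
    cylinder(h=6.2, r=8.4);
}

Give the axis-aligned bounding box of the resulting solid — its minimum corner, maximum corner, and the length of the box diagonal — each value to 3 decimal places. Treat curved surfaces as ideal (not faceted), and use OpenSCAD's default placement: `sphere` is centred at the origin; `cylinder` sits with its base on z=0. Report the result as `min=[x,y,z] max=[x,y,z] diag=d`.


A = translate([-13.6, -1.8, -11.1]) sphere(r=7.2) → bbox [-20.8,-9,-18.3] .. [-6.4,5.4,-3.9]
B = cylinder(h=6.2, r=8.4) → bbox [-8.4,-8.4,0] .. [8.4,8.4,6.2]
lo = A.lo+B.lo = [-20.8-8.4, -9-8.4, -18.3+0] = [-29.200,-17.400,-18.300]
hi = A.hi+B.hi = [-6.4+8.4, 5.4+8.4, -3.9+6.2] = [2.000,13.800,2.300]
diag = √(31.2²+31.2²+20.6²) = √2371.24 = 48.695

min=[-29.200,-17.400,-18.300] max=[2.000,13.800,2.300] diag=48.695


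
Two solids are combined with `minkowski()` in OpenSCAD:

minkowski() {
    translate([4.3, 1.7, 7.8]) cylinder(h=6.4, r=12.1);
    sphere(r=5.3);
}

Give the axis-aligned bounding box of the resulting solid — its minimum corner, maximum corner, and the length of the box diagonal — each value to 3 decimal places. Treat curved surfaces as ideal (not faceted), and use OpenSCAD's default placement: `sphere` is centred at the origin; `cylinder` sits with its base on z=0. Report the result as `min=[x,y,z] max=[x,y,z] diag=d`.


min=[-13.100,-15.700,2.500] max=[21.700,19.100,19.500] diag=52.068

A = translate([4.3, 1.7, 7.8]) cylinder(h=6.4, r=12.1) → bbox [-7.8,-10.4,7.8] .. [16.4,13.8,14.2]
B = sphere(r=5.3) → bbox [-5.3,-5.3,-5.3] .. [5.3,5.3,5.3]
lo = A.lo+B.lo = [-7.8-5.3, -10.4-5.3, 7.8-5.3] = [-13.100,-15.700,2.500]
hi = A.hi+B.hi = [16.4+5.3, 13.8+5.3, 14.2+5.3] = [21.700,19.100,19.500]
diag = √(34.8²+34.8²+17²) = √2711.08 = 52.068


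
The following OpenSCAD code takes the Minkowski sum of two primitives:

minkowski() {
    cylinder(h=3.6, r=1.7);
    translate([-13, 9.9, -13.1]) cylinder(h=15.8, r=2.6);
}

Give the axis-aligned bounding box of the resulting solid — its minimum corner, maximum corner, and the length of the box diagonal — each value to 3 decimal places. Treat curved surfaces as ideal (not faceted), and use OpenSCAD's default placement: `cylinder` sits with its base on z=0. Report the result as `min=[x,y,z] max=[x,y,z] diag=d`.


A = translate([-13, 9.9, -13.1]) cylinder(h=15.8, r=2.6) → bbox [-15.6,7.3,-13.1] .. [-10.4,12.5,2.7]
B = cylinder(h=3.6, r=1.7) → bbox [-1.7,-1.7,0] .. [1.7,1.7,3.6]
lo = A.lo+B.lo = [-15.6-1.7, 7.3-1.7, -13.1+0] = [-17.300,5.600,-13.100]
hi = A.hi+B.hi = [-10.4+1.7, 12.5+1.7, 2.7+3.6] = [-8.700,14.200,6.300]
diag = √(8.6²+8.6²+19.4²) = √524.28 = 22.897

min=[-17.300,5.600,-13.100] max=[-8.700,14.200,6.300] diag=22.897


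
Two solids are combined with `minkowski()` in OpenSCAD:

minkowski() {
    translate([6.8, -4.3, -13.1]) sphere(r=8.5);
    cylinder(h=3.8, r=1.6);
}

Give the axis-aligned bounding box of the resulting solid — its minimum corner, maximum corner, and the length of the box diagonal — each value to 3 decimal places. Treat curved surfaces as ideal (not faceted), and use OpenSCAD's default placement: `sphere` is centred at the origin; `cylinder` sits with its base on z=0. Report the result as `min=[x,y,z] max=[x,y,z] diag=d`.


A = translate([6.8, -4.3, -13.1]) sphere(r=8.5) → bbox [-1.7,-12.8,-21.6] .. [15.3,4.2,-4.6]
B = cylinder(h=3.8, r=1.6) → bbox [-1.6,-1.6,0] .. [1.6,1.6,3.8]
lo = A.lo+B.lo = [-1.7-1.6, -12.8-1.6, -21.6+0] = [-3.300,-14.400,-21.600]
hi = A.hi+B.hi = [15.3+1.6, 4.2+1.6, -4.6+3.8] = [16.900,5.800,-0.800]
diag = √(20.2²+20.2²+20.8²) = √1248.72 = 35.337

min=[-3.300,-14.400,-21.600] max=[16.900,5.800,-0.800] diag=35.337


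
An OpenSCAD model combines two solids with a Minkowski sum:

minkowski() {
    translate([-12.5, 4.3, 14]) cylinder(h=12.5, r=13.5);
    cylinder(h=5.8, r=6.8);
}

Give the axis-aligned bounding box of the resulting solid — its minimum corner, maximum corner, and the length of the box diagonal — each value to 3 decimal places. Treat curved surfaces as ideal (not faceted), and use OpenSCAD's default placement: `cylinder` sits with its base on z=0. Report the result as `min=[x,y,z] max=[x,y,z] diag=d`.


min=[-32.800,-16.000,14.000] max=[7.800,24.600,32.300] diag=60.263

A = translate([-12.5, 4.3, 14]) cylinder(h=12.5, r=13.5) → bbox [-26,-9.2,14] .. [1,17.8,26.5]
B = cylinder(h=5.8, r=6.8) → bbox [-6.8,-6.8,0] .. [6.8,6.8,5.8]
lo = A.lo+B.lo = [-26-6.8, -9.2-6.8, 14+0] = [-32.800,-16.000,14.000]
hi = A.hi+B.hi = [1+6.8, 17.8+6.8, 26.5+5.8] = [7.800,24.600,32.300]
diag = √(40.6²+40.6²+18.3²) = √3631.61 = 60.263


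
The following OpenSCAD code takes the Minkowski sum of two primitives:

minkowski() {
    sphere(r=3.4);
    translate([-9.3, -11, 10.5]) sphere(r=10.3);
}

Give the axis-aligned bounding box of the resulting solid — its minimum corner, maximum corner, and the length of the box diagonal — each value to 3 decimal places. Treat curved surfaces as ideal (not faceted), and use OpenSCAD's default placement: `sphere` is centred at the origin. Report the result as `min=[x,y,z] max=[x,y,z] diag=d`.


A = translate([-9.3, -11, 10.5]) sphere(r=10.3) → bbox [-19.6,-21.3,0.2] .. [1,-0.7,20.8]
B = sphere(r=3.4) → bbox [-3.4,-3.4,-3.4] .. [3.4,3.4,3.4]
lo = A.lo+B.lo = [-19.6-3.4, -21.3-3.4, 0.2-3.4] = [-23.000,-24.700,-3.200]
hi = A.hi+B.hi = [1+3.4, -0.7+3.4, 20.8+3.4] = [4.400,2.700,24.200]
diag = √(27.4²+27.4²+27.4²) = √2252.28 = 47.458

min=[-23.000,-24.700,-3.200] max=[4.400,2.700,24.200] diag=47.458


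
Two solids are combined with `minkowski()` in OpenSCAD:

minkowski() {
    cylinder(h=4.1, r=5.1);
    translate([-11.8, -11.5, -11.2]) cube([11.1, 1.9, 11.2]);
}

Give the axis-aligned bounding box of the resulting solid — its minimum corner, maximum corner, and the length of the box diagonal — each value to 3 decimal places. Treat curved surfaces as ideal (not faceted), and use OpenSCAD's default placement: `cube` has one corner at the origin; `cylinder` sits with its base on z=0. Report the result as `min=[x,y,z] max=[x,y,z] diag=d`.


min=[-16.900,-16.600,-11.200] max=[4.400,-4.500,4.100] diag=28.882

A = translate([-11.8, -11.5, -11.2]) cube([11.1, 1.9, 11.2]) → bbox [-11.8,-11.5,-11.2] .. [-0.7,-9.6,0]
B = cylinder(h=4.1, r=5.1) → bbox [-5.1,-5.1,0] .. [5.1,5.1,4.1]
lo = A.lo+B.lo = [-11.8-5.1, -11.5-5.1, -11.2+0] = [-16.900,-16.600,-11.200]
hi = A.hi+B.hi = [-0.7+5.1, -9.6+5.1, 0+4.1] = [4.400,-4.500,4.100]
diag = √(21.3²+12.1²+15.3²) = √834.19 = 28.882


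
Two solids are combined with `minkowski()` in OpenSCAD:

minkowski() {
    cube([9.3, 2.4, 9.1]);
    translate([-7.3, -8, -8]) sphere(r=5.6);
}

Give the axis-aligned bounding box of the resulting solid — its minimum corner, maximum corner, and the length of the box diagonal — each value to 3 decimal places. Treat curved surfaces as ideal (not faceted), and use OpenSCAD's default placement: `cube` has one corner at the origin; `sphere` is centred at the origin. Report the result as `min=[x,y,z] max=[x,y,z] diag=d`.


A = translate([-7.3, -8, -8]) sphere(r=5.6) → bbox [-12.9,-13.6,-13.6] .. [-1.7,-2.4,-2.4]
B = cube([9.3, 2.4, 9.1]) → bbox [0,0,0] .. [9.3,2.4,9.1]
lo = A.lo+B.lo = [-12.9+0, -13.6+0, -13.6+0] = [-12.900,-13.600,-13.600]
hi = A.hi+B.hi = [-1.7+9.3, -2.4+2.4, -2.4+9.1] = [7.600,0.000,6.700]
diag = √(20.5²+13.6²+20.3²) = √1017.3 = 31.895

min=[-12.900,-13.600,-13.600] max=[7.600,0.000,6.700] diag=31.895


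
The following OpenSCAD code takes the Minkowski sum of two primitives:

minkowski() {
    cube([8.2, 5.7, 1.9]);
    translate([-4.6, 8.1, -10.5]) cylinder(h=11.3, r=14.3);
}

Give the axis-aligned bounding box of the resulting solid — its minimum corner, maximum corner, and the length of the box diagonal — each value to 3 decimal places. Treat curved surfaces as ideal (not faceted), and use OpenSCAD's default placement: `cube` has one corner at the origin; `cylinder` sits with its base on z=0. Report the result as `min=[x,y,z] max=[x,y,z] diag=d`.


A = translate([-4.6, 8.1, -10.5]) cylinder(h=11.3, r=14.3) → bbox [-18.9,-6.2,-10.5] .. [9.7,22.4,0.8]
B = cube([8.2, 5.7, 1.9]) → bbox [0,0,0] .. [8.2,5.7,1.9]
lo = A.lo+B.lo = [-18.9+0, -6.2+0, -10.5+0] = [-18.900,-6.200,-10.500]
hi = A.hi+B.hi = [9.7+8.2, 22.4+5.7, 0.8+1.9] = [17.900,28.100,2.700]
diag = √(36.8²+34.3²+13.2²) = √2704.97 = 52.009

min=[-18.900,-6.200,-10.500] max=[17.900,28.100,2.700] diag=52.009


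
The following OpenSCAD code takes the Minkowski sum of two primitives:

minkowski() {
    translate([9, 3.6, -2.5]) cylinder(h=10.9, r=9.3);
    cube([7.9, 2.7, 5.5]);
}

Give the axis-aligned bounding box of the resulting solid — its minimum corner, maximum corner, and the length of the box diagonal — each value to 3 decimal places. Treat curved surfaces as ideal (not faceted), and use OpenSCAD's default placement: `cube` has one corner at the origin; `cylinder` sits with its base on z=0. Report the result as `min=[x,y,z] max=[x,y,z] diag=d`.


min=[-0.300,-5.700,-2.500] max=[26.200,15.600,13.900] diag=37.748

A = translate([9, 3.6, -2.5]) cylinder(h=10.9, r=9.3) → bbox [-0.3,-5.7,-2.5] .. [18.3,12.9,8.4]
B = cube([7.9, 2.7, 5.5]) → bbox [0,0,0] .. [7.9,2.7,5.5]
lo = A.lo+B.lo = [-0.3+0, -5.7+0, -2.5+0] = [-0.300,-5.700,-2.500]
hi = A.hi+B.hi = [18.3+7.9, 12.9+2.7, 8.4+5.5] = [26.200,15.600,13.900]
diag = √(26.5²+21.3²+16.4²) = √1424.9 = 37.748


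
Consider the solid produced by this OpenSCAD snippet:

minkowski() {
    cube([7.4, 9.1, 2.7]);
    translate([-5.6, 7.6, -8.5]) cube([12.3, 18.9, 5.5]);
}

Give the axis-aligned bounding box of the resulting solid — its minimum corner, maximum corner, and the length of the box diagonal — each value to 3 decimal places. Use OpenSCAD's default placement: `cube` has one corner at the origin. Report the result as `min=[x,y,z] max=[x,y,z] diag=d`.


min=[-5.600,7.600,-8.500] max=[14.100,35.600,-0.300] diag=35.204

A = translate([-5.6, 7.6, -8.5]) cube([12.3, 18.9, 5.5]) → bbox [-5.6,7.6,-8.5] .. [6.7,26.5,-3]
B = cube([7.4, 9.1, 2.7]) → bbox [0,0,0] .. [7.4,9.1,2.7]
lo = A.lo+B.lo = [-5.6+0, 7.6+0, -8.5+0] = [-5.600,7.600,-8.500]
hi = A.hi+B.hi = [6.7+7.4, 26.5+9.1, -3+2.7] = [14.100,35.600,-0.300]
diag = √(19.7²+28²+8.2²) = √1239.33 = 35.204


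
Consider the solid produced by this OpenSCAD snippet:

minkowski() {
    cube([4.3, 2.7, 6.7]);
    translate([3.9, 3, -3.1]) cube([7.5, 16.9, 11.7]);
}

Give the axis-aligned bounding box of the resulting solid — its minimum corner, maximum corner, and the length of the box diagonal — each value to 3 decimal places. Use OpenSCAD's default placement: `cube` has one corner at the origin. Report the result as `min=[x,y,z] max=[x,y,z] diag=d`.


A = translate([3.9, 3, -3.1]) cube([7.5, 16.9, 11.7]) → bbox [3.9,3,-3.1] .. [11.4,19.9,8.6]
B = cube([4.3, 2.7, 6.7]) → bbox [0,0,0] .. [4.3,2.7,6.7]
lo = A.lo+B.lo = [3.9+0, 3+0, -3.1+0] = [3.900,3.000,-3.100]
hi = A.hi+B.hi = [11.4+4.3, 19.9+2.7, 8.6+6.7] = [15.700,22.600,15.300]
diag = √(11.8²+19.6²+18.4²) = √861.96 = 29.359

min=[3.900,3.000,-3.100] max=[15.700,22.600,15.300] diag=29.359


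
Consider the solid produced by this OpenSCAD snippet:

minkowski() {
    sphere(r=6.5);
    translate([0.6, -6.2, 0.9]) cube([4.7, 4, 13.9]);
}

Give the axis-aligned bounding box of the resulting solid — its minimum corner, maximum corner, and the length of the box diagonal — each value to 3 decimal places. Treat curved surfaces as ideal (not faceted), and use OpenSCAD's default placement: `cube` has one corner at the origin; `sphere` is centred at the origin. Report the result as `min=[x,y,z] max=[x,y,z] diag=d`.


min=[-5.900,-12.700,-5.600] max=[11.800,4.300,21.300] diag=36.413

A = translate([0.6, -6.2, 0.9]) cube([4.7, 4, 13.9]) → bbox [0.6,-6.2,0.9] .. [5.3,-2.2,14.8]
B = sphere(r=6.5) → bbox [-6.5,-6.5,-6.5] .. [6.5,6.5,6.5]
lo = A.lo+B.lo = [0.6-6.5, -6.2-6.5, 0.9-6.5] = [-5.900,-12.700,-5.600]
hi = A.hi+B.hi = [5.3+6.5, -2.2+6.5, 14.8+6.5] = [11.800,4.300,21.300]
diag = √(17.7²+17²+26.9²) = √1325.9 = 36.413


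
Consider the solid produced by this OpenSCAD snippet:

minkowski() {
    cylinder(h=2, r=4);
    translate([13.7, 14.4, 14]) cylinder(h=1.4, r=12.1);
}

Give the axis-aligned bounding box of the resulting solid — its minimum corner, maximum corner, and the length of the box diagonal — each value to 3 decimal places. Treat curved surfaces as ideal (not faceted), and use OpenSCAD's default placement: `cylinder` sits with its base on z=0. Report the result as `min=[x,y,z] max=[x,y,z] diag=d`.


A = translate([13.7, 14.4, 14]) cylinder(h=1.4, r=12.1) → bbox [1.6,2.3,14] .. [25.8,26.5,15.4]
B = cylinder(h=2, r=4) → bbox [-4,-4,0] .. [4,4,2]
lo = A.lo+B.lo = [1.6-4, 2.3-4, 14+0] = [-2.400,-1.700,14.000]
hi = A.hi+B.hi = [25.8+4, 26.5+4, 15.4+2] = [29.800,30.500,17.400]
diag = √(32.2²+32.2²+3.4²) = √2085.24 = 45.664

min=[-2.400,-1.700,14.000] max=[29.800,30.500,17.400] diag=45.664


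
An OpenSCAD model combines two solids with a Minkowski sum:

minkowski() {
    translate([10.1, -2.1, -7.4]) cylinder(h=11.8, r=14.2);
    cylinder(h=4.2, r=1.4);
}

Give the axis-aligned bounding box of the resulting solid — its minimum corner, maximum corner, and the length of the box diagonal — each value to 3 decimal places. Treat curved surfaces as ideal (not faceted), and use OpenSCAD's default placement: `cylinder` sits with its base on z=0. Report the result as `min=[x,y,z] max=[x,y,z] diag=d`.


A = translate([10.1, -2.1, -7.4]) cylinder(h=11.8, r=14.2) → bbox [-4.1,-16.3,-7.4] .. [24.3,12.1,4.4]
B = cylinder(h=4.2, r=1.4) → bbox [-1.4,-1.4,0] .. [1.4,1.4,4.2]
lo = A.lo+B.lo = [-4.1-1.4, -16.3-1.4, -7.4+0] = [-5.500,-17.700,-7.400]
hi = A.hi+B.hi = [24.3+1.4, 12.1+1.4, 4.4+4.2] = [25.700,13.500,8.600]
diag = √(31.2²+31.2²+16²) = √2202.88 = 46.935

min=[-5.500,-17.700,-7.400] max=[25.700,13.500,8.600] diag=46.935


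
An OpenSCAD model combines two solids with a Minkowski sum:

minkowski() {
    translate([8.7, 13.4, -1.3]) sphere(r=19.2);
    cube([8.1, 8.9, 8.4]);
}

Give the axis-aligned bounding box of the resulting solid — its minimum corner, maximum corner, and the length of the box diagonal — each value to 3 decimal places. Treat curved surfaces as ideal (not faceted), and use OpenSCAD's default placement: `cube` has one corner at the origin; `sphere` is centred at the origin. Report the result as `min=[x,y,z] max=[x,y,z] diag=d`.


A = translate([8.7, 13.4, -1.3]) sphere(r=19.2) → bbox [-10.5,-5.8,-20.5] .. [27.9,32.6,17.9]
B = cube([8.1, 8.9, 8.4]) → bbox [0,0,0] .. [8.1,8.9,8.4]
lo = A.lo+B.lo = [-10.5+0, -5.8+0, -20.5+0] = [-10.500,-5.800,-20.500]
hi = A.hi+B.hi = [27.9+8.1, 32.6+8.9, 17.9+8.4] = [36.000,41.500,26.300]
diag = √(46.5²+47.3²+46.8²) = √6589.78 = 81.177

min=[-10.500,-5.800,-20.500] max=[36.000,41.500,26.300] diag=81.177


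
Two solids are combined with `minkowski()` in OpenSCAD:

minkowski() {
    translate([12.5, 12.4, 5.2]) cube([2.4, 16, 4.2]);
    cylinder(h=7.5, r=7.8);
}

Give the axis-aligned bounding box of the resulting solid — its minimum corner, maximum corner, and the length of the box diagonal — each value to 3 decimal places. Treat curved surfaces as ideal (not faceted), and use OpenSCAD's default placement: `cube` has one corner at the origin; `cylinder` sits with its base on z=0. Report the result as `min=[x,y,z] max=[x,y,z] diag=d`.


A = translate([12.5, 12.4, 5.2]) cube([2.4, 16, 4.2]) → bbox [12.5,12.4,5.2] .. [14.9,28.4,9.4]
B = cylinder(h=7.5, r=7.8) → bbox [-7.8,-7.8,0] .. [7.8,7.8,7.5]
lo = A.lo+B.lo = [12.5-7.8, 12.4-7.8, 5.2+0] = [4.700,4.600,5.200]
hi = A.hi+B.hi = [14.9+7.8, 28.4+7.8, 9.4+7.5] = [22.700,36.200,16.900]
diag = √(18²+31.6²+11.7²) = √1459.45 = 38.203

min=[4.700,4.600,5.200] max=[22.700,36.200,16.900] diag=38.203


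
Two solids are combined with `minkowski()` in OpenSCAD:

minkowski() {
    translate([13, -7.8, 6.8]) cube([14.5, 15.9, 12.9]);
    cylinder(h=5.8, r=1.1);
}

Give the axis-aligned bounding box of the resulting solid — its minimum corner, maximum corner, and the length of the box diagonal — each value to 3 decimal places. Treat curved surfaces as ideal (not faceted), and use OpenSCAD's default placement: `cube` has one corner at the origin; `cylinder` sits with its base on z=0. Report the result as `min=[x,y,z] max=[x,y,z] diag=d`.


A = translate([13, -7.8, 6.8]) cube([14.5, 15.9, 12.9]) → bbox [13,-7.8,6.8] .. [27.5,8.1,19.7]
B = cylinder(h=5.8, r=1.1) → bbox [-1.1,-1.1,0] .. [1.1,1.1,5.8]
lo = A.lo+B.lo = [13-1.1, -7.8-1.1, 6.8+0] = [11.900,-8.900,6.800]
hi = A.hi+B.hi = [27.5+1.1, 8.1+1.1, 19.7+5.8] = [28.600,9.200,25.500]
diag = √(16.7²+18.1²+18.7²) = √956.19 = 30.922

min=[11.900,-8.900,6.800] max=[28.600,9.200,25.500] diag=30.922


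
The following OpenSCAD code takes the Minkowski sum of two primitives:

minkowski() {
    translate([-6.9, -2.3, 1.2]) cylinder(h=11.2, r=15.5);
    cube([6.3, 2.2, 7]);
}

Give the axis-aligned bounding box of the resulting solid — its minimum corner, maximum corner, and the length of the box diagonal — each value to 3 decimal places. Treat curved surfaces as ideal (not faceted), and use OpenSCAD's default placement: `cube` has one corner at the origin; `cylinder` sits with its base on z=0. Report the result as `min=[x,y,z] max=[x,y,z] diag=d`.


A = translate([-6.9, -2.3, 1.2]) cylinder(h=11.2, r=15.5) → bbox [-22.4,-17.8,1.2] .. [8.6,13.2,12.4]
B = cube([6.3, 2.2, 7]) → bbox [0,0,0] .. [6.3,2.2,7]
lo = A.lo+B.lo = [-22.4+0, -17.8+0, 1.2+0] = [-22.400,-17.800,1.200]
hi = A.hi+B.hi = [8.6+6.3, 13.2+2.2, 12.4+7] = [14.900,15.400,19.400]
diag = √(37.3²+33.2²+18.2²) = √2824.77 = 53.149

min=[-22.400,-17.800,1.200] max=[14.900,15.400,19.400] diag=53.149


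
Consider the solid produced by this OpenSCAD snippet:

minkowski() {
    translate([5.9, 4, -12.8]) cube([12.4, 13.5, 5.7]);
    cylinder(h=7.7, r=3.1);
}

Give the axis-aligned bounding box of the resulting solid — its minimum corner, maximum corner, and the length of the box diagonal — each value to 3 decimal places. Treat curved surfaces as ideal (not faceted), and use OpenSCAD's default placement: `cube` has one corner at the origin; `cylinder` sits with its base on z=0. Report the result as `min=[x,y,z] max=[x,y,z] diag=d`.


min=[2.800,0.900,-12.800] max=[21.400,20.600,0.600] diag=30.226

A = translate([5.9, 4, -12.8]) cube([12.4, 13.5, 5.7]) → bbox [5.9,4,-12.8] .. [18.3,17.5,-7.1]
B = cylinder(h=7.7, r=3.1) → bbox [-3.1,-3.1,0] .. [3.1,3.1,7.7]
lo = A.lo+B.lo = [5.9-3.1, 4-3.1, -12.8+0] = [2.800,0.900,-12.800]
hi = A.hi+B.hi = [18.3+3.1, 17.5+3.1, -7.1+7.7] = [21.400,20.600,0.600]
diag = √(18.6²+19.7²+13.4²) = √913.61 = 30.226


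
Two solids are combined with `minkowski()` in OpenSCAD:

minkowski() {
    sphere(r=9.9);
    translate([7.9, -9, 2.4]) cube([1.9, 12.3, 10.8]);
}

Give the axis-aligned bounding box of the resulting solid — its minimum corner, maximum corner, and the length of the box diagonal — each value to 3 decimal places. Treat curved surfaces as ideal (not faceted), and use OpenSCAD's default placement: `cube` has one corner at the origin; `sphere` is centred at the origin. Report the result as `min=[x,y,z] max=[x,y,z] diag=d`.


min=[-2.000,-18.900,-7.500] max=[19.700,13.200,23.100] diag=49.373

A = translate([7.9, -9, 2.4]) cube([1.9, 12.3, 10.8]) → bbox [7.9,-9,2.4] .. [9.8,3.3,13.2]
B = sphere(r=9.9) → bbox [-9.9,-9.9,-9.9] .. [9.9,9.9,9.9]
lo = A.lo+B.lo = [7.9-9.9, -9-9.9, 2.4-9.9] = [-2.000,-18.900,-7.500]
hi = A.hi+B.hi = [9.8+9.9, 3.3+9.9, 13.2+9.9] = [19.700,13.200,23.100]
diag = √(21.7²+32.1²+30.6²) = √2437.66 = 49.373


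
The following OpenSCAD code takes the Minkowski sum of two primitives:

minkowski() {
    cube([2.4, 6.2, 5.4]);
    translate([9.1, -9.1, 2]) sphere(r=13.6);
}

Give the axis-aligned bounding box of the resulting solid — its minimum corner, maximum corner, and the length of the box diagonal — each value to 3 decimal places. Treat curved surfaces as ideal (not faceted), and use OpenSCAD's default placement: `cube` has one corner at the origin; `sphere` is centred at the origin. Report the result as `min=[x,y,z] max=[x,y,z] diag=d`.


A = translate([9.1, -9.1, 2]) sphere(r=13.6) → bbox [-4.5,-22.7,-11.6] .. [22.7,4.5,15.6]
B = cube([2.4, 6.2, 5.4]) → bbox [0,0,0] .. [2.4,6.2,5.4]
lo = A.lo+B.lo = [-4.5+0, -22.7+0, -11.6+0] = [-4.500,-22.700,-11.600]
hi = A.hi+B.hi = [22.7+2.4, 4.5+6.2, 15.6+5.4] = [25.100,10.700,21.000]
diag = √(29.6²+33.4²+32.6²) = √3054.48 = 55.267

min=[-4.500,-22.700,-11.600] max=[25.100,10.700,21.000] diag=55.267


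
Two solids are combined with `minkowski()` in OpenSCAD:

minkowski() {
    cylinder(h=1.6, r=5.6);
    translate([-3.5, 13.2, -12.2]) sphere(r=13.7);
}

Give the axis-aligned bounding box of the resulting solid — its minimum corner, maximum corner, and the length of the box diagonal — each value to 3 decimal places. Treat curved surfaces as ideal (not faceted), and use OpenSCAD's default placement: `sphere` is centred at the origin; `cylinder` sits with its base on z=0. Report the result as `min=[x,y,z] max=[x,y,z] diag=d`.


A = translate([-3.5, 13.2, -12.2]) sphere(r=13.7) → bbox [-17.2,-0.5,-25.9] .. [10.2,26.9,1.5]
B = cylinder(h=1.6, r=5.6) → bbox [-5.6,-5.6,0] .. [5.6,5.6,1.6]
lo = A.lo+B.lo = [-17.2-5.6, -0.5-5.6, -25.9+0] = [-22.800,-6.100,-25.900]
hi = A.hi+B.hi = [10.2+5.6, 26.9+5.6, 1.5+1.6] = [15.800,32.500,3.100]
diag = √(38.6²+38.6²+29²) = √3820.92 = 61.814

min=[-22.800,-6.100,-25.900] max=[15.800,32.500,3.100] diag=61.814


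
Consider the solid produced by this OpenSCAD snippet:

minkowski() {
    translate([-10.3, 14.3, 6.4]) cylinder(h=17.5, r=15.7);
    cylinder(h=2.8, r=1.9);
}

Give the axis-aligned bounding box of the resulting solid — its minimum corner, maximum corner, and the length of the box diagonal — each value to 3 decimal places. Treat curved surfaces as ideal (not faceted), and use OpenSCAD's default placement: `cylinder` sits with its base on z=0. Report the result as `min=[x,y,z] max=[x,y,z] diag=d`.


A = translate([-10.3, 14.3, 6.4]) cylinder(h=17.5, r=15.7) → bbox [-26,-1.4,6.4] .. [5.4,30,23.9]
B = cylinder(h=2.8, r=1.9) → bbox [-1.9,-1.9,0] .. [1.9,1.9,2.8]
lo = A.lo+B.lo = [-26-1.9, -1.4-1.9, 6.4+0] = [-27.900,-3.300,6.400]
hi = A.hi+B.hi = [5.4+1.9, 30+1.9, 23.9+2.8] = [7.300,31.900,26.700]
diag = √(35.2²+35.2²+20.3²) = √2890.17 = 53.760

min=[-27.900,-3.300,6.400] max=[7.300,31.900,26.700] diag=53.760


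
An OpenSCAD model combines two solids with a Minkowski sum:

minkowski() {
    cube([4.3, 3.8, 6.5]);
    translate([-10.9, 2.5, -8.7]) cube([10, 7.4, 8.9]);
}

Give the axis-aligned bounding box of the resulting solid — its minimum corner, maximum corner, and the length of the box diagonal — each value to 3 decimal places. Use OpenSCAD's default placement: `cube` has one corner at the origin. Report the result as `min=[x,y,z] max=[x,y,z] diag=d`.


min=[-10.900,2.500,-8.700] max=[3.400,13.700,6.700] diag=23.814

A = translate([-10.9, 2.5, -8.7]) cube([10, 7.4, 8.9]) → bbox [-10.9,2.5,-8.7] .. [-0.9,9.9,0.2]
B = cube([4.3, 3.8, 6.5]) → bbox [0,0,0] .. [4.3,3.8,6.5]
lo = A.lo+B.lo = [-10.9+0, 2.5+0, -8.7+0] = [-10.900,2.500,-8.700]
hi = A.hi+B.hi = [-0.9+4.3, 9.9+3.8, 0.2+6.5] = [3.400,13.700,6.700]
diag = √(14.3²+11.2²+15.4²) = √567.09 = 23.814


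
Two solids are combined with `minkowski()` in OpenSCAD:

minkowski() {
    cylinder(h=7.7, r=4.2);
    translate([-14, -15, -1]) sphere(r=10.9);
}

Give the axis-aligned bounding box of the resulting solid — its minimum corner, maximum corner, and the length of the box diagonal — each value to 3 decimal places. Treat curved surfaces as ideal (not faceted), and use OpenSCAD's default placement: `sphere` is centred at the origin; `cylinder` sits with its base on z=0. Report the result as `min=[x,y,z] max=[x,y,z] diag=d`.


min=[-29.100,-30.100,-11.900] max=[1.100,0.100,17.600] diag=51.907

A = translate([-14, -15, -1]) sphere(r=10.9) → bbox [-24.9,-25.9,-11.9] .. [-3.1,-4.1,9.9]
B = cylinder(h=7.7, r=4.2) → bbox [-4.2,-4.2,0] .. [4.2,4.2,7.7]
lo = A.lo+B.lo = [-24.9-4.2, -25.9-4.2, -11.9+0] = [-29.100,-30.100,-11.900]
hi = A.hi+B.hi = [-3.1+4.2, -4.1+4.2, 9.9+7.7] = [1.100,0.100,17.600]
diag = √(30.2²+30.2²+29.5²) = √2694.33 = 51.907


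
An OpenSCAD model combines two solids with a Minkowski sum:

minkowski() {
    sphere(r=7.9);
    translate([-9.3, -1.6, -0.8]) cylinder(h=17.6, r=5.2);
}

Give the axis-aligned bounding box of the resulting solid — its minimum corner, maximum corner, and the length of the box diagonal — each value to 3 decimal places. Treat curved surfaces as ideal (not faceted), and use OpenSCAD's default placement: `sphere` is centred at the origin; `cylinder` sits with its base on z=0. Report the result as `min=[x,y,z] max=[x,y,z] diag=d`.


A = translate([-9.3, -1.6, -0.8]) cylinder(h=17.6, r=5.2) → bbox [-14.5,-6.8,-0.8] .. [-4.1,3.6,16.8]
B = sphere(r=7.9) → bbox [-7.9,-7.9,-7.9] .. [7.9,7.9,7.9]
lo = A.lo+B.lo = [-14.5-7.9, -6.8-7.9, -0.8-7.9] = [-22.400,-14.700,-8.700]
hi = A.hi+B.hi = [-4.1+7.9, 3.6+7.9, 16.8+7.9] = [3.800,11.500,24.700]
diag = √(26.2²+26.2²+33.4²) = √2488.44 = 49.884

min=[-22.400,-14.700,-8.700] max=[3.800,11.500,24.700] diag=49.884


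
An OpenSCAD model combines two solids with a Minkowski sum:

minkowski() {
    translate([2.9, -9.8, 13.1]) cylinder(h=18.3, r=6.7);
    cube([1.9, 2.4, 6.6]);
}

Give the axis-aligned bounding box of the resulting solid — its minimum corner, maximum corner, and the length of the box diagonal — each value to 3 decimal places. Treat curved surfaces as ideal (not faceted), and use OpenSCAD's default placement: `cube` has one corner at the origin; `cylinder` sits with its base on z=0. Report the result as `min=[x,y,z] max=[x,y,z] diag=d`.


A = translate([2.9, -9.8, 13.1]) cylinder(h=18.3, r=6.7) → bbox [-3.8,-16.5,13.1] .. [9.6,-3.1,31.4]
B = cube([1.9, 2.4, 6.6]) → bbox [0,0,0] .. [1.9,2.4,6.6]
lo = A.lo+B.lo = [-3.8+0, -16.5+0, 13.1+0] = [-3.800,-16.500,13.100]
hi = A.hi+B.hi = [9.6+1.9, -3.1+2.4, 31.4+6.6] = [11.500,-0.700,38.000]
diag = √(15.3²+15.8²+24.9²) = √1103.74 = 33.223

min=[-3.800,-16.500,13.100] max=[11.500,-0.700,38.000] diag=33.223


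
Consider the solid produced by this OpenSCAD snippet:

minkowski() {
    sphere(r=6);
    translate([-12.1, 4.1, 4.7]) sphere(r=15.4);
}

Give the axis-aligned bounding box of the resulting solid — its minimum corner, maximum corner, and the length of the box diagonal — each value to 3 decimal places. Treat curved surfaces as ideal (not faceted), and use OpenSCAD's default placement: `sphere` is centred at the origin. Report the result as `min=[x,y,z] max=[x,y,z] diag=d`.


min=[-33.500,-17.300,-16.700] max=[9.300,25.500,26.100] diag=74.132

A = translate([-12.1, 4.1, 4.7]) sphere(r=15.4) → bbox [-27.5,-11.3,-10.7] .. [3.3,19.5,20.1]
B = sphere(r=6) → bbox [-6,-6,-6] .. [6,6,6]
lo = A.lo+B.lo = [-27.5-6, -11.3-6, -10.7-6] = [-33.500,-17.300,-16.700]
hi = A.hi+B.hi = [3.3+6, 19.5+6, 20.1+6] = [9.300,25.500,26.100]
diag = √(42.8²+42.8²+42.8²) = √5495.52 = 74.132


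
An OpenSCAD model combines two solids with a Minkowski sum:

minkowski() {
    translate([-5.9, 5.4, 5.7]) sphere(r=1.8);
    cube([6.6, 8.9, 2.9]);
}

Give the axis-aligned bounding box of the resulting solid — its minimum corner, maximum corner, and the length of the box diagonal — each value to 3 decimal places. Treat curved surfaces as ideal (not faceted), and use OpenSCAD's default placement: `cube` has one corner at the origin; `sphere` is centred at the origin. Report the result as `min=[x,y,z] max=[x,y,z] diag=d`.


min=[-7.700,3.600,3.900] max=[2.500,16.100,10.400] diag=17.394

A = translate([-5.9, 5.4, 5.7]) sphere(r=1.8) → bbox [-7.7,3.6,3.9] .. [-4.1,7.2,7.5]
B = cube([6.6, 8.9, 2.9]) → bbox [0,0,0] .. [6.6,8.9,2.9]
lo = A.lo+B.lo = [-7.7+0, 3.6+0, 3.9+0] = [-7.700,3.600,3.900]
hi = A.hi+B.hi = [-4.1+6.6, 7.2+8.9, 7.5+2.9] = [2.500,16.100,10.400]
diag = √(10.2²+12.5²+6.5²) = √302.54 = 17.394


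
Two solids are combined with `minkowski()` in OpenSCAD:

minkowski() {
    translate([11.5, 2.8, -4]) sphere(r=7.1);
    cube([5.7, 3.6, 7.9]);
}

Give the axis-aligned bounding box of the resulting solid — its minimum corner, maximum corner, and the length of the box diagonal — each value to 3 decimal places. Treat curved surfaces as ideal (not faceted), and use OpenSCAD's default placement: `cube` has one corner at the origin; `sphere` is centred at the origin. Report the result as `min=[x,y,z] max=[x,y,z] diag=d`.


A = translate([11.5, 2.8, -4]) sphere(r=7.1) → bbox [4.4,-4.3,-11.1] .. [18.6,9.9,3.1]
B = cube([5.7, 3.6, 7.9]) → bbox [0,0,0] .. [5.7,3.6,7.9]
lo = A.lo+B.lo = [4.4+0, -4.3+0, -11.1+0] = [4.400,-4.300,-11.100]
hi = A.hi+B.hi = [18.6+5.7, 9.9+3.6, 3.1+7.9] = [24.300,13.500,11.000]
diag = √(19.9²+17.8²+22.1²) = √1201.26 = 34.659

min=[4.400,-4.300,-11.100] max=[24.300,13.500,11.000] diag=34.659
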